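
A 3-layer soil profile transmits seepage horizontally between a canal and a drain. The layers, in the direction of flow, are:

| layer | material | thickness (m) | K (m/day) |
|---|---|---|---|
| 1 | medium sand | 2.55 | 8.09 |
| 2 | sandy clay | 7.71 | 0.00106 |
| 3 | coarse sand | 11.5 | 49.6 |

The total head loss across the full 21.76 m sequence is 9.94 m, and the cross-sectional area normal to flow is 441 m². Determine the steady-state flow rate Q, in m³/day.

0.603

Flow is perpendicular to layering, so the layers act in series and the equivalent K is the thickness-weighted harmonic mean.
Total thickness L = 2.55 + 7.71 + 11.5 = 21.76 m.
Σ(b_i/K_i) = 2.55/8.09 + 7.71/0.00106 + 11.5/49.6 = 7274 d.
K_eq = L / Σ(b_i/K_i) = 21.76 / 7274 = 0.002991 m/day.
Q = K_eq · A · (Δh/L) = 0.002991 × 441 × (9.94/21.76) = 0.6026 m³/day.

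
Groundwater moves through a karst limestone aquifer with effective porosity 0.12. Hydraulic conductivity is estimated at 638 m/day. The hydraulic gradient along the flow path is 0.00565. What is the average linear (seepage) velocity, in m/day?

Hydraulic gradient i = 0.00565.
Darcy flux q = K · i = 638.0 × 0.005650 = 3.605 m/day.
Seepage velocity v = q / n_e = 3.605 / 0.12 = 30.04 m/day.

30.0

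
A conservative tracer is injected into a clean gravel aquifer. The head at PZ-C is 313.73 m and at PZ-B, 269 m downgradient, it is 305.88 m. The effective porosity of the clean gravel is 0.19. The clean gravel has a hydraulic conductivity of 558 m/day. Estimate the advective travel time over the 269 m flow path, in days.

Hydraulic gradient i = (313.73 − 305.88) / 269 = 7.85 / 269 = 0.02918.
Darcy flux q = K · i = 558.0 × 0.02918 = 16.28 m/day.
Seepage velocity v = q / n_e = 16.28 / 0.19 = 85.70 m/day.
Travel time t = L / v = 269 / 85.70 = 3.139 days.

3.14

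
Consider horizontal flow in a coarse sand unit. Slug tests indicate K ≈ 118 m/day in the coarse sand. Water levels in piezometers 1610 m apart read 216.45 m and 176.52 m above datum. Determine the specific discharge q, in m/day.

Hydraulic gradient i = (216.45 − 176.52) / 1610 = 39.93 / 1610 = 0.02480.
Specific discharge q = K · i = 118.0 × 0.02480 = 2.927 m/day.

2.93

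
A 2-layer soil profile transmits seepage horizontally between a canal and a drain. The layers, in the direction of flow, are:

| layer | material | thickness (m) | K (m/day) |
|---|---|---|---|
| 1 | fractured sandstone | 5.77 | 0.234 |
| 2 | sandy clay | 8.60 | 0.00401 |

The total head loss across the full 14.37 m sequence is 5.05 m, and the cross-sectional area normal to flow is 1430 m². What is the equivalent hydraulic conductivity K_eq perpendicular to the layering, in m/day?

0.00662

Flow is perpendicular to layering, so the layers act in series and the equivalent K is the thickness-weighted harmonic mean.
Total thickness L = 5.77 + 8.60 = 14.37 m.
Σ(b_i/K_i) = 5.77/0.234 + 8.60/0.00401 = 2169 d.
K_eq = L / Σ(b_i/K_i) = 14.37 / 2169 = 0.006624 m/day.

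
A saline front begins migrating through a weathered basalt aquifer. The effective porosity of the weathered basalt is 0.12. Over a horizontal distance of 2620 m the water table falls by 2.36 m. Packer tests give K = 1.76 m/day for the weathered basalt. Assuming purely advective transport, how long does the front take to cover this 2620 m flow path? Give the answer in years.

Hydraulic gradient i = Δh / L = 2.36 / 2620 = 0.0009008.
Darcy flux q = K · i = 1.760 × 0.0009008 = 0.001585 m/day.
Seepage velocity v = q / n_e = 0.001585 / 0.12 = 0.01321 m/day.
Travel time t = L / v = 2620 / 0.01321 = 1.983e+05 days = 543.0 years.

543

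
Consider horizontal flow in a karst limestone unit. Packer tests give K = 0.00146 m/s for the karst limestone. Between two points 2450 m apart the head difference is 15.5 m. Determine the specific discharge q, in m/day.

0.798

Convert K: 0.00146 m/s × 86400 = 126.1 m/day.
Hydraulic gradient i = Δh / L = 15.5 / 2450 = 0.006327.
Specific discharge q = K · i = 126.1 × 0.006327 = 0.7981 m/day.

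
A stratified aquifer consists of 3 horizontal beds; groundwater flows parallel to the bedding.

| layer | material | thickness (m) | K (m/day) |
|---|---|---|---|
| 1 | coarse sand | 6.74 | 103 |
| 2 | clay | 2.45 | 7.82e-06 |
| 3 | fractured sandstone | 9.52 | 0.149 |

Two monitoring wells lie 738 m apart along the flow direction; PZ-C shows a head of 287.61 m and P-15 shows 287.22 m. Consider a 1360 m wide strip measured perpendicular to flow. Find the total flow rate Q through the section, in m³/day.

Flow is parallel to layering, so each bed carries its own Darcy discharge and the transmissivities add.
Σ(K_i·b_i) = 103×6.74 + 7.82e-06×2.45 + 0.149×9.52 = 695.6 m²/day.
Hydraulic gradient i = (287.61 − 287.22) / 738 = 0.39 / 738 = 0.0005285.
Q = Σ(K_i·b_i) · W · i = 695.6 × 1360 × 0.0005285 = 500.0 m³/day.

500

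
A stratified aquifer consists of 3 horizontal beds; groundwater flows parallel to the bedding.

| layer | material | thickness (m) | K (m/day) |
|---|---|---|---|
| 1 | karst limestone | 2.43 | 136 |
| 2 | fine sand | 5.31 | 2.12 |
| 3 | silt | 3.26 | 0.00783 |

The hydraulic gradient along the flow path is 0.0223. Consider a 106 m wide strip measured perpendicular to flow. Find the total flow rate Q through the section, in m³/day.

808

Flow is parallel to layering, so each bed carries its own Darcy discharge and the transmissivities add.
Σ(K_i·b_i) = 136×2.43 + 2.12×5.31 + 0.00783×3.26 = 341.8 m²/day.
Hydraulic gradient i = 0.0223.
Q = Σ(K_i·b_i) · W · i = 341.8 × 106 × 0.02230 = 807.9 m³/day.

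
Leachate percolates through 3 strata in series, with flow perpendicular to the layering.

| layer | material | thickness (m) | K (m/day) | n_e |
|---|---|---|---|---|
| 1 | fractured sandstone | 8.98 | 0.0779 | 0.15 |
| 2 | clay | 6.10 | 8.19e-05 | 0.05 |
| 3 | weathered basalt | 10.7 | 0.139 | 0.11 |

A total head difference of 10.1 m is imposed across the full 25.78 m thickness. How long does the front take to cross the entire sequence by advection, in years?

57.3

With flow normal to the layers, continuity requires the same specific discharge q through every layer.
Σ(b_i/K_i) = 8.98/0.0779 + 6.10/8.19e-05 + 10.7/0.139 = 74673 d.
q = Δh / Σ(b_i/K_i) = 10.1 / 74673 = 0.0001353 m/day.
In each layer the seepage velocity is v_i = q/n_i, so the layer transit time is t_i = b_i·n_i / q:
  layer 1 (fractured sandstone): t_1 = 8.98 × 0.15 / 0.0001353 = 9959 d
  layer 2 (clay): t_2 = 6.10 × 0.05 / 0.0001353 = 2255 d
  layer 3 (weathered basalt): t_3 = 10.7 × 0.11 / 0.0001353 = 8702 d
Total t = Σ t_i = 20916 days = 57.26 years.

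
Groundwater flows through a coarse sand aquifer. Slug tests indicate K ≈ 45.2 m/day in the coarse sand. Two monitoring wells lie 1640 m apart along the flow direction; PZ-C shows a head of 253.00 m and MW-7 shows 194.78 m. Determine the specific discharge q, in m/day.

Hydraulic gradient i = (253.00 − 194.78) / 1640 = 58.22 / 1640 = 0.03550.
Specific discharge q = K · i = 45.20 × 0.03550 = 1.605 m/day.

1.60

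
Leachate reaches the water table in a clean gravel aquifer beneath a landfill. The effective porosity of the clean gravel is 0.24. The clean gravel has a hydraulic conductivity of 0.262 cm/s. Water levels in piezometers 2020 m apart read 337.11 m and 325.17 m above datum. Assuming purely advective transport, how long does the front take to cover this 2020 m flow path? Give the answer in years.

Convert K: 0.262 cm/s × 864 = 226.4 m/day.
Hydraulic gradient i = (337.11 − 325.17) / 2020 = 11.94 / 2020 = 0.005911.
Darcy flux q = K · i = 226.4 × 0.005911 = 1.338 m/day.
Seepage velocity v = q / n_e = 1.338 / 0.24 = 5.575 m/day.
Travel time t = L / v = 2020 / 5.575 = 362.3 days = 0.9920 years.

0.992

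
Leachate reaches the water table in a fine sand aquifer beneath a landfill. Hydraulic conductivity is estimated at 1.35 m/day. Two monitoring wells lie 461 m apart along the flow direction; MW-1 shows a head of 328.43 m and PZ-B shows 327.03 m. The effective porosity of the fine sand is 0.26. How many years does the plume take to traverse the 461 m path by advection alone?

80.0

Hydraulic gradient i = (328.43 − 327.03) / 461 = 1.4 / 461 = 0.003037.
Darcy flux q = K · i = 1.350 × 0.003037 = 0.004100 m/day.
Seepage velocity v = q / n_e = 0.004100 / 0.26 = 0.01577 m/day.
Travel time t = L / v = 461 / 0.01577 = 29236 days = 80.04 years.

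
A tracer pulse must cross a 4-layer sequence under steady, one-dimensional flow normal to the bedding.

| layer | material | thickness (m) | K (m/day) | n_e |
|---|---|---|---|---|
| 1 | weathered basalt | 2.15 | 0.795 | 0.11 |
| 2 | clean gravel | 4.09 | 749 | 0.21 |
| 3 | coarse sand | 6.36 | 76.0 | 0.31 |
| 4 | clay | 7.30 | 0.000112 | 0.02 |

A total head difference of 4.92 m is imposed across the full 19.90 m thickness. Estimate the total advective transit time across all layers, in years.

117

With flow normal to the layers, continuity requires the same specific discharge q through every layer.
Σ(b_i/K_i) = 2.15/0.795 + 4.09/749 + 6.36/76.0 + 7.30/0.000112 = 65181 d.
q = Δh / Σ(b_i/K_i) = 4.92 / 65181 = 7.548e-05 m/day.
In each layer the seepage velocity is v_i = q/n_i, so the layer transit time is t_i = b_i·n_i / q:
  layer 1 (weathered basalt): t_1 = 2.15 × 0.11 / 7.548e-05 = 3133 d
  layer 2 (clean gravel): t_2 = 4.09 × 0.21 / 7.548e-05 = 11379 d
  layer 3 (coarse sand): t_3 = 6.36 × 0.31 / 7.548e-05 = 26120 d
  layer 4 (clay): t_4 = 7.30 × 0.02 / 7.548e-05 = 1934 d
Total t = Σ t_i = 42567 days = 116.5 years.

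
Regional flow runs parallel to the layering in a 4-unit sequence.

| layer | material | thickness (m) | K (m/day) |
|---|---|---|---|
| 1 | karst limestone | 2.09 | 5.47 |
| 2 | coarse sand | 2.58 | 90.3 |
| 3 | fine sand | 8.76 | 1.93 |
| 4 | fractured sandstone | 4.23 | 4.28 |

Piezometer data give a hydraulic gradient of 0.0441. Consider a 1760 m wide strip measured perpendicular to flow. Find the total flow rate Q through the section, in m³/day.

21700

Flow is parallel to layering, so each bed carries its own Darcy discharge and the transmissivities add.
Σ(K_i·b_i) = 5.47×2.09 + 90.3×2.58 + 1.93×8.76 + 4.28×4.23 = 279.4 m²/day.
Hydraulic gradient i = 0.0441.
Q = Σ(K_i·b_i) · W · i = 279.4 × 1760 × 0.04410 = 21687 m³/day.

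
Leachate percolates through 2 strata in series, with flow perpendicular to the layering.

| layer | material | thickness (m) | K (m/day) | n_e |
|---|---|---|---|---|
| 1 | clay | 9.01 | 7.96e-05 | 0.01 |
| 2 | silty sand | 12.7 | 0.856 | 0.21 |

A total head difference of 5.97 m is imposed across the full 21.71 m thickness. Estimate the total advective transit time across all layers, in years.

With flow normal to the layers, continuity requires the same specific discharge q through every layer.
Σ(b_i/K_i) = 9.01/7.96e-05 + 12.7/0.856 = 1.132e+05 d.
q = Δh / Σ(b_i/K_i) = 5.97 / 1.132e+05 = 5.274e-05 m/day.
In each layer the seepage velocity is v_i = q/n_i, so the layer transit time is t_i = b_i·n_i / q:
  layer 1 (clay): t_1 = 9.01 × 0.01 / 5.274e-05 = 1709 d
  layer 2 (silty sand): t_2 = 12.7 × 0.21 / 5.274e-05 = 50573 d
Total t = Σ t_i = 52281 days = 143.1 years.

143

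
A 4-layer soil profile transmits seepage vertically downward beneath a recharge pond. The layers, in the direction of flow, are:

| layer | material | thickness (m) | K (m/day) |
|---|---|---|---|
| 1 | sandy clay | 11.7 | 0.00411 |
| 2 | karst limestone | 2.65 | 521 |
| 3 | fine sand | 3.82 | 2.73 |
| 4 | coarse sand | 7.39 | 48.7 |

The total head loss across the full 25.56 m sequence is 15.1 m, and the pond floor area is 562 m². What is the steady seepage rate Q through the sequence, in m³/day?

Flow is perpendicular to layering, so the layers act in series and the equivalent K is the thickness-weighted harmonic mean.
Total thickness L = 11.7 + 2.65 + 3.82 + 7.39 = 25.56 m.
Σ(b_i/K_i) = 11.7/0.00411 + 2.65/521 + 3.82/2.73 + 7.39/48.7 = 2848 d.
K_eq = L / Σ(b_i/K_i) = 25.56 / 2848 = 0.008974 m/day.
Q = K_eq · A · (Δh/L) = 0.008974 × 562 × (15.1/25.56) = 2.979 m³/day.

2.98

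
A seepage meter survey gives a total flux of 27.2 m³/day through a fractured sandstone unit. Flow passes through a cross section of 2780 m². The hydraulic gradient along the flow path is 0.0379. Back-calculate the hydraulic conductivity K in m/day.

0.258

Hydraulic gradient i = 0.0379.
From Q = K·A·i, K = Q / (A·i) = 27.2 / (2780 × 0.03790) = 0.2582 m/day.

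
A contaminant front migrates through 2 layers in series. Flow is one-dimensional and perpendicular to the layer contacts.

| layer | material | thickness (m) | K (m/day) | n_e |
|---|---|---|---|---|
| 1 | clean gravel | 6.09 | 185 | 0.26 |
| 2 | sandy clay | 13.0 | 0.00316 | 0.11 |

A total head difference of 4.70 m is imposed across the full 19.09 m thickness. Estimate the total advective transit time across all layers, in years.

With flow normal to the layers, continuity requires the same specific discharge q through every layer.
Σ(b_i/K_i) = 6.09/185 + 13.0/0.00316 = 4114 d.
q = Δh / Σ(b_i/K_i) = 4.70 / 4114 = 0.001142 m/day.
In each layer the seepage velocity is v_i = q/n_i, so the layer transit time is t_i = b_i·n_i / q:
  layer 1 (clean gravel): t_1 = 6.09 × 0.26 / 0.001142 = 1386 d
  layer 2 (sandy clay): t_2 = 13.0 × 0.11 / 0.001142 = 1252 d
Total t = Σ t_i = 2638 days = 7.222 years.

7.22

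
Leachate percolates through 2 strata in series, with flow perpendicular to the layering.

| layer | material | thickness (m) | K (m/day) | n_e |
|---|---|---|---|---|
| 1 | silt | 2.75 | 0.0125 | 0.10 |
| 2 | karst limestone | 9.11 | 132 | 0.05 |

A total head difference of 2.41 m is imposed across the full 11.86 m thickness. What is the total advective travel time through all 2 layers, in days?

With flow normal to the layers, continuity requires the same specific discharge q through every layer.
Σ(b_i/K_i) = 2.75/0.0125 + 9.11/132 = 220.1 d.
q = Δh / Σ(b_i/K_i) = 2.41 / 220.1 = 0.01095 m/day.
In each layer the seepage velocity is v_i = q/n_i, so the layer transit time is t_i = b_i·n_i / q:
  layer 1 (silt): t_1 = 2.75 × 0.10 / 0.01095 = 25.11 d
  layer 2 (karst limestone): t_2 = 9.11 × 0.05 / 0.01095 = 41.59 d
Total t = Σ t_i = 66.71 days.

66.7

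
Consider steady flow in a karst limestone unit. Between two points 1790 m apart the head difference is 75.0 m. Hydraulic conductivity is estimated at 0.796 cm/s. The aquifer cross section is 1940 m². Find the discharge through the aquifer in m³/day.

Convert K: 0.796 cm/s × 864 = 687.7 m/day.
Hydraulic gradient i = Δh / L = 75.0 / 1790 = 0.04190.
Darcy's law: Q = K · A · i = 687.7 × 1940 × 0.04190 = 55903 m³/day.

55900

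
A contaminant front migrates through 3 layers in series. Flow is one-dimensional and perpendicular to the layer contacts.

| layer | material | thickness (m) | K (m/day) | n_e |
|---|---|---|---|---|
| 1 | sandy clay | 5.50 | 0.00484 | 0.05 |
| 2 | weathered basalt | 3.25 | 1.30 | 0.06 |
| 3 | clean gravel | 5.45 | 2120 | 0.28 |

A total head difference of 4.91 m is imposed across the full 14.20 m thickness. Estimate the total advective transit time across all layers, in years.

1.27

With flow normal to the layers, continuity requires the same specific discharge q through every layer.
Σ(b_i/K_i) = 5.50/0.00484 + 3.25/1.30 + 5.45/2120 = 1139 d.
q = Δh / Σ(b_i/K_i) = 4.91 / 1139 = 0.004311 m/day.
In each layer the seepage velocity is v_i = q/n_i, so the layer transit time is t_i = b_i·n_i / q:
  layer 1 (sandy clay): t_1 = 5.50 × 0.05 / 0.004311 = 63.79 d
  layer 2 (weathered basalt): t_2 = 3.25 × 0.06 / 0.004311 = 45.23 d
  layer 3 (clean gravel): t_3 = 5.45 × 0.28 / 0.004311 = 354.0 d
Total t = Σ t_i = 463.0 days = 1.268 years.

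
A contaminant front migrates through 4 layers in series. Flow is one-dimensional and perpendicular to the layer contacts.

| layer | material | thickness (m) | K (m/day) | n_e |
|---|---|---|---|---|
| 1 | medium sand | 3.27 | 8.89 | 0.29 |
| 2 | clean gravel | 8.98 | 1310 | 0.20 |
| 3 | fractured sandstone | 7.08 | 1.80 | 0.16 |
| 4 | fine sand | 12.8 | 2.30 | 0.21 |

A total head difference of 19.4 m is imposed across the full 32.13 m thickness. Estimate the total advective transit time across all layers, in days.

With flow normal to the layers, continuity requires the same specific discharge q through every layer.
Σ(b_i/K_i) = 3.27/8.89 + 8.98/1310 + 7.08/1.80 + 12.8/2.30 = 9.873 d.
q = Δh / Σ(b_i/K_i) = 19.4 / 9.873 = 1.965 m/day.
In each layer the seepage velocity is v_i = q/n_i, so the layer transit time is t_i = b_i·n_i / q:
  layer 1 (medium sand): t_1 = 3.27 × 0.29 / 1.965 = 0.4826 d
  layer 2 (clean gravel): t_2 = 8.98 × 0.20 / 1.965 = 0.9140 d
  layer 3 (fractured sandstone): t_3 = 7.08 × 0.16 / 1.965 = 0.5765 d
  layer 4 (fine sand): t_4 = 12.8 × 0.21 / 1.965 = 1.368 d
Total t = Σ t_i = 3.341 days.

3.34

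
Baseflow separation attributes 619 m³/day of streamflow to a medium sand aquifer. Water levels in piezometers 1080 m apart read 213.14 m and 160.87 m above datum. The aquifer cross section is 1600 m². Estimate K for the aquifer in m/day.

Hydraulic gradient i = (213.14 − 160.87) / 1080 = 52.27 / 1080 = 0.04840.
From Q = K·A·i, K = Q / (A·i) = 619 / (1600 × 0.04840) = 7.994 m/day.

7.99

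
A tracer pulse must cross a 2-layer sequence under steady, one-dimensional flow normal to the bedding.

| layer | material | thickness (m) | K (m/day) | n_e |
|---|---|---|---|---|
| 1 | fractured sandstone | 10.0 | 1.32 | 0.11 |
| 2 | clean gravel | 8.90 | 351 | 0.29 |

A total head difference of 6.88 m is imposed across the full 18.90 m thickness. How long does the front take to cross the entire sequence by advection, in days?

With flow normal to the layers, continuity requires the same specific discharge q through every layer.
Σ(b_i/K_i) = 10.0/1.32 + 8.90/351 = 7.601 d.
q = Δh / Σ(b_i/K_i) = 6.88 / 7.601 = 0.9051 m/day.
In each layer the seepage velocity is v_i = q/n_i, so the layer transit time is t_i = b_i·n_i / q:
  layer 1 (fractured sandstone): t_1 = 10.0 × 0.11 / 0.9051 = 1.215 d
  layer 2 (clean gravel): t_2 = 8.90 × 0.29 / 0.9051 = 2.852 d
Total t = Σ t_i = 4.067 days.

4.07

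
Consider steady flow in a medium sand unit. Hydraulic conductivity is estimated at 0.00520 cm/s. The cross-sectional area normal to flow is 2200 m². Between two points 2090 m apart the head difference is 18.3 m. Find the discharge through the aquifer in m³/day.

86.5

Convert K: 0.00520 cm/s × 864 = 4.493 m/day.
Hydraulic gradient i = Δh / L = 18.3 / 2090 = 0.008756.
Darcy's law: Q = K · A · i = 4.493 × 2200 × 0.008756 = 86.55 m³/day.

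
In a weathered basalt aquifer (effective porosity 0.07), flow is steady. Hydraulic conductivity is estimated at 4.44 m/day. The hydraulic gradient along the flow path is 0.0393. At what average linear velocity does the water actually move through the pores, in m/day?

2.49

Hydraulic gradient i = 0.0393.
Darcy flux q = K · i = 4.440 × 0.03930 = 0.1745 m/day.
Seepage velocity v = q / n_e = 0.1745 / 0.07 = 2.493 m/day.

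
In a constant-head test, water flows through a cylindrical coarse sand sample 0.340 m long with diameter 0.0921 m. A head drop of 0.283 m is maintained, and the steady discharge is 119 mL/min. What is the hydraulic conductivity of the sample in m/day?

Cross-sectional area A = π·(d/2)² = π × (0.0921/2)² = 0.006662 m².
Convert discharge: 119 mL/min = 1.983e-06 m³/s.
Darcy's law rearranged: K = Q·L / (A·Δh) = 1.983e-06 × 0.340 / (0.006662 × 0.283) = 0.0003577 m/s = 30.90 m/day.

30.9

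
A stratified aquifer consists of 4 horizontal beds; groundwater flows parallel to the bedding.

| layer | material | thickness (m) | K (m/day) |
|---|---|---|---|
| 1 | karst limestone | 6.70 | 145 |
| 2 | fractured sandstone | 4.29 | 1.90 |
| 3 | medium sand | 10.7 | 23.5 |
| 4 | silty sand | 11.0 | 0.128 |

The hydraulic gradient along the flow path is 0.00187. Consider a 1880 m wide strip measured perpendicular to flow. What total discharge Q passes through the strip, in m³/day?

Flow is parallel to layering, so each bed carries its own Darcy discharge and the transmissivities add.
Σ(K_i·b_i) = 145×6.70 + 1.90×4.29 + 23.5×10.7 + 0.128×11.0 = 1233 m²/day.
Hydraulic gradient i = 0.00187.
Q = Σ(K_i·b_i) · W · i = 1233 × 1880 × 0.001870 = 4333 m³/day.

4330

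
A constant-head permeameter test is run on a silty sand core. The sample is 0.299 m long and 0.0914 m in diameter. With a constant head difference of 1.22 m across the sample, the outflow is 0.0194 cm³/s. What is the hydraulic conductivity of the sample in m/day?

0.0626

Cross-sectional area A = π·(d/2)² = π × (0.0914/2)² = 0.006561 m².
Convert discharge: 0.0194 cm³/s = 1.940e-08 m³/s.
Darcy's law rearranged: K = Q·L / (A·Δh) = 1.940e-08 × 0.299 / (0.006561 × 1.22) = 7.247e-07 m/s = 0.06261 m/day.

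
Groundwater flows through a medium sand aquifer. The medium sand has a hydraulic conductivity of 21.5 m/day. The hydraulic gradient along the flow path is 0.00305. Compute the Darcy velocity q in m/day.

Hydraulic gradient i = 0.00305.
Specific discharge q = K · i = 21.50 × 0.003050 = 0.06558 m/day.

0.0656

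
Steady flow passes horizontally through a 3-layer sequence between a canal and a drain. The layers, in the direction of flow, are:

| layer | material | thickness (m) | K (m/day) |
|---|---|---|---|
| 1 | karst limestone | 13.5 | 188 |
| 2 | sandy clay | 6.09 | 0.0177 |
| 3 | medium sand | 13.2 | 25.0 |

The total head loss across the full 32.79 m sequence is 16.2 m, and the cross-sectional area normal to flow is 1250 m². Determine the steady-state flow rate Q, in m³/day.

58.8

Flow is perpendicular to layering, so the layers act in series and the equivalent K is the thickness-weighted harmonic mean.
Total thickness L = 13.5 + 6.09 + 13.2 = 32.79 m.
Σ(b_i/K_i) = 13.5/188 + 6.09/0.0177 + 13.2/25.0 = 344.7 d.
K_eq = L / Σ(b_i/K_i) = 32.79 / 344.7 = 0.09514 m/day.
Q = K_eq · A · (Δh/L) = 0.09514 × 1250 × (16.2/32.79) = 58.75 m³/day.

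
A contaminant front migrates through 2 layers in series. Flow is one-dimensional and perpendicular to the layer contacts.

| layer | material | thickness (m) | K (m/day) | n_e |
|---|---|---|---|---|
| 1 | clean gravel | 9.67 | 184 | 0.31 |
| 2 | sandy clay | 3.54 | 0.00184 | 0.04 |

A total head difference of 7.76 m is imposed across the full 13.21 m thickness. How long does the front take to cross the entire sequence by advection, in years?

With flow normal to the layers, continuity requires the same specific discharge q through every layer.
Σ(b_i/K_i) = 9.67/184 + 3.54/0.00184 = 1924 d.
q = Δh / Σ(b_i/K_i) = 7.76 / 1924 = 0.004033 m/day.
In each layer the seepage velocity is v_i = q/n_i, so the layer transit time is t_i = b_i·n_i / q:
  layer 1 (clean gravel): t_1 = 9.67 × 0.31 / 0.004033 = 743.2 d
  layer 2 (sandy clay): t_2 = 3.54 × 0.04 / 0.004033 = 35.11 d
Total t = Σ t_i = 778.3 days = 2.131 years.

2.13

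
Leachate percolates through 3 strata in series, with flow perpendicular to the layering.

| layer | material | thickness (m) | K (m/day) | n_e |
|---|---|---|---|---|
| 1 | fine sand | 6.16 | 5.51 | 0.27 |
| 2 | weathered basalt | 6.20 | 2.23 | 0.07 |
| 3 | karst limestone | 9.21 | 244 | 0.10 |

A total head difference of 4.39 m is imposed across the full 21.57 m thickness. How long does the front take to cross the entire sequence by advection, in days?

2.71

With flow normal to the layers, continuity requires the same specific discharge q through every layer.
Σ(b_i/K_i) = 6.16/5.51 + 6.20/2.23 + 9.21/244 = 3.936 d.
q = Δh / Σ(b_i/K_i) = 4.39 / 3.936 = 1.115 m/day.
In each layer the seepage velocity is v_i = q/n_i, so the layer transit time is t_i = b_i·n_i / q:
  layer 1 (fine sand): t_1 = 6.16 × 0.27 / 1.115 = 1.491 d
  layer 2 (weathered basalt): t_2 = 6.20 × 0.07 / 1.115 = 0.3891 d
  layer 3 (karst limestone): t_3 = 9.21 × 0.10 / 1.115 = 0.8257 d
Total t = Σ t_i = 2.706 days.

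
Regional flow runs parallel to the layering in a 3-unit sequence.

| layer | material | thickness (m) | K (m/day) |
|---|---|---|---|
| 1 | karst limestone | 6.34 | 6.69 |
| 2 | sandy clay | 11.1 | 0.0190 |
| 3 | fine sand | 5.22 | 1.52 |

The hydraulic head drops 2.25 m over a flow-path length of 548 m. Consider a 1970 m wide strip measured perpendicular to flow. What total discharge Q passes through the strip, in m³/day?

409

Flow is parallel to layering, so each bed carries its own Darcy discharge and the transmissivities add.
Σ(K_i·b_i) = 6.69×6.34 + 0.0190×11.1 + 1.52×5.22 = 50.56 m²/day.
Hydraulic gradient i = Δh / L = 2.25 / 548 = 0.004106.
Q = Σ(K_i·b_i) · W · i = 50.56 × 1970 × 0.004106 = 409.0 m³/day.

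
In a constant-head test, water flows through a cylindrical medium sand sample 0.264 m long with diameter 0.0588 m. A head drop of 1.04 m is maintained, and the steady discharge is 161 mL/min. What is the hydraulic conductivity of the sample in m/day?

Cross-sectional area A = π·(d/2)² = π × (0.0588/2)² = 0.002715 m².
Convert discharge: 161 mL/min = 2.683e-06 m³/s.
Darcy's law rearranged: K = Q·L / (A·Δh) = 2.683e-06 × 0.264 / (0.002715 × 1.04) = 0.0002508 m/s = 21.67 m/day.

21.7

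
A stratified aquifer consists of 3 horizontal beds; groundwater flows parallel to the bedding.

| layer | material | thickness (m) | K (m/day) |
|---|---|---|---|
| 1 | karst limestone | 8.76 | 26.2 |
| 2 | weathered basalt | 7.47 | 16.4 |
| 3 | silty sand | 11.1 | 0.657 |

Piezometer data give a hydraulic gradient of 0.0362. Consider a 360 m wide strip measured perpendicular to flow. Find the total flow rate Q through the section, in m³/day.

4680

Flow is parallel to layering, so each bed carries its own Darcy discharge and the transmissivities add.
Σ(K_i·b_i) = 26.2×8.76 + 16.4×7.47 + 0.657×11.1 = 359.3 m²/day.
Hydraulic gradient i = 0.0362.
Q = Σ(K_i·b_i) · W · i = 359.3 × 360 × 0.03620 = 4683 m³/day.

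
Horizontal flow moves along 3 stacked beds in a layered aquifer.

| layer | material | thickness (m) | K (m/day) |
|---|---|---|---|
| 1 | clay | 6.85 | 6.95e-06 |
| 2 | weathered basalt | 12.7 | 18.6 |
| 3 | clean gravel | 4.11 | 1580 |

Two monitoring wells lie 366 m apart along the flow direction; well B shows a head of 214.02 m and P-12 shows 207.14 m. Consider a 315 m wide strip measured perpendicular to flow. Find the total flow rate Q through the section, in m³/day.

39900

Flow is parallel to layering, so each bed carries its own Darcy discharge and the transmissivities add.
Σ(K_i·b_i) = 6.95e-06×6.85 + 18.6×12.7 + 1580×4.11 = 6730 m²/day.
Hydraulic gradient i = (214.02 − 207.14) / 366 = 6.88 / 366 = 0.01880.
Q = Σ(K_i·b_i) · W · i = 6730 × 315 × 0.01880 = 39851 m³/day.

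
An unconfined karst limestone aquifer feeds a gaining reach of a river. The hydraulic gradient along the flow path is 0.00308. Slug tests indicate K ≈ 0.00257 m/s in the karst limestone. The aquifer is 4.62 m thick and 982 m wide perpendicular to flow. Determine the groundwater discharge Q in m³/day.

Convert K: 0.00257 m/s × 86400 = 222.0 m/day.
Cross-sectional area A = 982 × 4.62 = 4537 m².
Hydraulic gradient i = 0.00308.
Darcy's law: Q = K · A · i = 222.0 × 4537 × 0.003080 = 3103 m³/day.

3100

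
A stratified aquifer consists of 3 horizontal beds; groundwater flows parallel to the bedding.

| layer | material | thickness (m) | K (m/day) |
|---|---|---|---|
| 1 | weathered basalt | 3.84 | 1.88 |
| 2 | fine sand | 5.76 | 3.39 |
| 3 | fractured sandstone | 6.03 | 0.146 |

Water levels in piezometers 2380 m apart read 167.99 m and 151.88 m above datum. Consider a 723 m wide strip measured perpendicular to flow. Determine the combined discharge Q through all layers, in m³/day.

Flow is parallel to layering, so each bed carries its own Darcy discharge and the transmissivities add.
Σ(K_i·b_i) = 1.88×3.84 + 3.39×5.76 + 0.146×6.03 = 27.63 m²/day.
Hydraulic gradient i = (167.99 − 151.88) / 2380 = 16.11 / 2380 = 0.006769.
Q = Σ(K_i·b_i) · W · i = 27.63 × 723 × 0.006769 = 135.2 m³/day.

135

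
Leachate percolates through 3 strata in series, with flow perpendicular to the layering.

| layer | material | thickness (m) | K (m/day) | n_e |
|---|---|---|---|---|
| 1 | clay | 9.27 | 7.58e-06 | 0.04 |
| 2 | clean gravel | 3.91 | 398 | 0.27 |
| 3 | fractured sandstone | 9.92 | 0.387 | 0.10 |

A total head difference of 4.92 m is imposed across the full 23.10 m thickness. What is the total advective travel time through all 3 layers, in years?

1650

With flow normal to the layers, continuity requires the same specific discharge q through every layer.
Σ(b_i/K_i) = 9.27/7.58e-06 + 3.91/398 + 9.92/0.387 = 1.223e+06 d.
q = Δh / Σ(b_i/K_i) = 4.92 / 1.223e+06 = 4.023e-06 m/day.
In each layer the seepage velocity is v_i = q/n_i, so the layer transit time is t_i = b_i·n_i / q:
  layer 1 (clay): t_1 = 9.27 × 0.04 / 4.023e-06 = 92171 d
  layer 2 (clean gravel): t_2 = 3.91 × 0.27 / 4.023e-06 = 2.624e+05 d
  layer 3 (fractured sandstone): t_3 = 9.92 × 0.10 / 4.023e-06 = 2.466e+05 d
Total t = Σ t_i = 6.012e+05 days = 1646 years.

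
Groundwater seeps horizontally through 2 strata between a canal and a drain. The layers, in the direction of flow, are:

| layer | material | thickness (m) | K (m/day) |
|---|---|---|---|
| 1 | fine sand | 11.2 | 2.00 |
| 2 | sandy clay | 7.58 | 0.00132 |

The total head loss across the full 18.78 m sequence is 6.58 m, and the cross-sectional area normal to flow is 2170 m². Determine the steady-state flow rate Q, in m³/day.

Flow is perpendicular to layering, so the layers act in series and the equivalent K is the thickness-weighted harmonic mean.
Total thickness L = 11.2 + 7.58 = 18.78 m.
Σ(b_i/K_i) = 11.2/2.00 + 7.58/0.00132 = 5748 d.
K_eq = L / Σ(b_i/K_i) = 18.78 / 5748 = 0.003267 m/day.
Q = K_eq · A · (Δh/L) = 0.003267 × 2170 × (6.58/18.78) = 2.484 m³/day.

2.48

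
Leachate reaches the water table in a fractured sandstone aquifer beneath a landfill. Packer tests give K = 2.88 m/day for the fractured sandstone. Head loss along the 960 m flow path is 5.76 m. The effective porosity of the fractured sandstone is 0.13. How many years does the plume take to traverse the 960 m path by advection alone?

19.8

Hydraulic gradient i = Δh / L = 5.76 / 960 = 0.006000.
Darcy flux q = K · i = 2.880 × 0.006000 = 0.01728 m/day.
Seepage velocity v = q / n_e = 0.01728 / 0.13 = 0.1329 m/day.
Travel time t = L / v = 960 / 0.1329 = 7222 days = 19.77 years.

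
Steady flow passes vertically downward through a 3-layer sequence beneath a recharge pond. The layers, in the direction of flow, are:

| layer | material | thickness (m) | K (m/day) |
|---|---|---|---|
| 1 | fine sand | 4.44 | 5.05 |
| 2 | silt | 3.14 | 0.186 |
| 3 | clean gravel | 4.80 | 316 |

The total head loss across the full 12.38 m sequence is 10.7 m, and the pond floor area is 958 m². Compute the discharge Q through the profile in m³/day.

Flow is perpendicular to layering, so the layers act in series and the equivalent K is the thickness-weighted harmonic mean.
Total thickness L = 4.44 + 3.14 + 4.80 = 12.38 m.
Σ(b_i/K_i) = 4.44/5.05 + 3.14/0.186 + 4.80/316 = 17.78 d.
K_eq = L / Σ(b_i/K_i) = 12.38 / 17.78 = 0.6964 m/day.
Q = K_eq · A · (Δh/L) = 0.6964 × 958 × (10.7/12.38) = 576.7 m³/day.

577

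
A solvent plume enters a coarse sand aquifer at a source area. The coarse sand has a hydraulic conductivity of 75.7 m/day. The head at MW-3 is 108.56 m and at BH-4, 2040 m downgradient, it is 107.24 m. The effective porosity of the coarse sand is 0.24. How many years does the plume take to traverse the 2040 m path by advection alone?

27.4

Hydraulic gradient i = (108.56 − 107.24) / 2040 = 1.32 / 2040 = 0.0006471.
Darcy flux q = K · i = 75.70 × 0.0006471 = 0.04898 m/day.
Seepage velocity v = q / n_e = 0.04898 / 0.24 = 0.2041 m/day.
Travel time t = L / v = 2040 / 0.2041 = 9995 days = 27.37 years.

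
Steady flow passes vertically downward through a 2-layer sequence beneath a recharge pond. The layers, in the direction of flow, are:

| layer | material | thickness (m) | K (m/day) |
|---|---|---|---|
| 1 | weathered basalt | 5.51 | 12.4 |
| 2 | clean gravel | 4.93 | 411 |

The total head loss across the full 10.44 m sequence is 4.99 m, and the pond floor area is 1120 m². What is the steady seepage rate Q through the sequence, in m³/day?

12200

Flow is perpendicular to layering, so the layers act in series and the equivalent K is the thickness-weighted harmonic mean.
Total thickness L = 5.51 + 4.93 = 10.44 m.
Σ(b_i/K_i) = 5.51/12.4 + 4.93/411 = 0.4563 d.
K_eq = L / Σ(b_i/K_i) = 10.44 / 0.4563 = 22.88 m/day.
Q = K_eq · A · (Δh/L) = 22.88 × 1120 × (4.99/10.44) = 12247 m³/day.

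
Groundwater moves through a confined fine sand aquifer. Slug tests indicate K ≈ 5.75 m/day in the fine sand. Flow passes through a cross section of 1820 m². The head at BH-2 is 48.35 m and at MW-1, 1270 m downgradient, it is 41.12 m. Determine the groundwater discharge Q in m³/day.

59.6

Hydraulic gradient i = (48.35 − 41.12) / 1270 = 7.23 / 1270 = 0.005693.
Darcy's law: Q = K · A · i = 5.750 × 1820 × 0.005693 = 59.58 m³/day.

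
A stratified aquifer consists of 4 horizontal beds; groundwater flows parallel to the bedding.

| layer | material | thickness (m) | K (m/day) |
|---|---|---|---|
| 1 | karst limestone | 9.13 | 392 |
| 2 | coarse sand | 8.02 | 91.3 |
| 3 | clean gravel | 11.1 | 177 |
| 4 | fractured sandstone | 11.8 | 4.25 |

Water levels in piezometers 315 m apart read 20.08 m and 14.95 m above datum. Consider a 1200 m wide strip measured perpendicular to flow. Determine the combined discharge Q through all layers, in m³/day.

124000

Flow is parallel to layering, so each bed carries its own Darcy discharge and the transmissivities add.
Σ(K_i·b_i) = 392×9.13 + 91.3×8.02 + 177×11.1 + 4.25×11.8 = 6326 m²/day.
Hydraulic gradient i = (20.08 − 14.95) / 315 = 5.13 / 315 = 0.01629.
Q = Σ(K_i·b_i) · W · i = 6326 × 1200 × 0.01629 = 1.236e+05 m³/day.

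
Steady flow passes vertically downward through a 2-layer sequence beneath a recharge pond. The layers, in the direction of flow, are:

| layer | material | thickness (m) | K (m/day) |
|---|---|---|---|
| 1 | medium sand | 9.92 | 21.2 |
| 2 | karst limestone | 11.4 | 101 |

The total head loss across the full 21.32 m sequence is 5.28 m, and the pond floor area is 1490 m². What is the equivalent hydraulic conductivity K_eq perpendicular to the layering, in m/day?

Flow is perpendicular to layering, so the layers act in series and the equivalent K is the thickness-weighted harmonic mean.
Total thickness L = 9.92 + 11.4 = 21.32 m.
Σ(b_i/K_i) = 9.92/21.2 + 11.4/101 = 0.5808 d.
K_eq = L / Σ(b_i/K_i) = 21.32 / 0.5808 = 36.71 m/day.

36.7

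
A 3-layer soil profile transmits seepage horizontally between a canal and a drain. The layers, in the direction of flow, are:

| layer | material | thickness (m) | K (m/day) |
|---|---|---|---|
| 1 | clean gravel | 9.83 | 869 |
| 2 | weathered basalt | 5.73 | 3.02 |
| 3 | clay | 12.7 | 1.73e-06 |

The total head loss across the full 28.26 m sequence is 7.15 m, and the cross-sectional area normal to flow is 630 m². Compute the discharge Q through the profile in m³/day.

0.000614

Flow is perpendicular to layering, so the layers act in series and the equivalent K is the thickness-weighted harmonic mean.
Total thickness L = 9.83 + 5.73 + 12.7 = 28.26 m.
Σ(b_i/K_i) = 9.83/869 + 5.73/3.02 + 12.7/1.73e-06 = 7.341e+06 d.
K_eq = L / Σ(b_i/K_i) = 28.26 / 7.341e+06 = 3.850e-06 m/day.
Q = K_eq · A · (Δh/L) = 3.850e-06 × 630 × (7.15/28.26) = 0.0006136 m³/day.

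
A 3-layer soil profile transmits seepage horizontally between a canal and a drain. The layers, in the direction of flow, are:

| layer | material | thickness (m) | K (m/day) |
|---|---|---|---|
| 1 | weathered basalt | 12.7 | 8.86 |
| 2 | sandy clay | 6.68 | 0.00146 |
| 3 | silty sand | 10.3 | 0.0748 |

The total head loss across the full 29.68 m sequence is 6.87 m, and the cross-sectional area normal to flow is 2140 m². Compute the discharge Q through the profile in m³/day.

Flow is perpendicular to layering, so the layers act in series and the equivalent K is the thickness-weighted harmonic mean.
Total thickness L = 12.7 + 6.68 + 10.3 = 29.68 m.
Σ(b_i/K_i) = 12.7/8.86 + 6.68/0.00146 + 10.3/0.0748 = 4714 d.
K_eq = L / Σ(b_i/K_i) = 29.68 / 4714 = 0.006296 m/day.
Q = K_eq · A · (Δh/L) = 0.006296 × 2140 × (6.87/29.68) = 3.118 m³/day.

3.12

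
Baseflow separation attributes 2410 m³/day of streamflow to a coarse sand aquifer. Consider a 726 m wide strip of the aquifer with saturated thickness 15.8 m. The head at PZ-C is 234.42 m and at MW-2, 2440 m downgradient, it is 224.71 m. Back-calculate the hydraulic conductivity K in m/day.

52.8

Cross-sectional area A = 726 × 15.8 = 11471 m².
Hydraulic gradient i = (234.42 − 224.71) / 2440 = 9.71 / 2440 = 0.003980.
From Q = K·A·i, K = Q / (A·i) = 2410 / (11471 × 0.003980) = 52.80 m/day.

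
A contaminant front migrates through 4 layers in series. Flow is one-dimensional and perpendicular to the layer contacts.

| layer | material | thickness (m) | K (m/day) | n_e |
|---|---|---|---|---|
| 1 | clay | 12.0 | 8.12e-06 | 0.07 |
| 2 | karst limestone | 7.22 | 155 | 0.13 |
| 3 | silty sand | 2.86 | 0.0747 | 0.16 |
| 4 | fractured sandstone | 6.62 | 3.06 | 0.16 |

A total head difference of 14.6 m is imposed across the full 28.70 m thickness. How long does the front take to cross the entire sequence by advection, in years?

With flow normal to the layers, continuity requires the same specific discharge q through every layer.
Σ(b_i/K_i) = 12.0/8.12e-06 + 7.22/155 + 2.86/0.0747 + 6.62/3.06 = 1.478e+06 d.
q = Δh / Σ(b_i/K_i) = 14.6 / 1.478e+06 = 9.879e-06 m/day.
In each layer the seepage velocity is v_i = q/n_i, so the layer transit time is t_i = b_i·n_i / q:
  layer 1 (clay): t_1 = 12.0 × 0.07 / 9.879e-06 = 85028 d
  layer 2 (karst limestone): t_2 = 7.22 × 0.13 / 9.879e-06 = 95009 d
  layer 3 (silty sand): t_3 = 2.86 × 0.16 / 9.879e-06 = 46320 d
  layer 4 (fractured sandstone): t_4 = 6.62 × 0.16 / 9.879e-06 = 1.072e+05 d
Total t = Σ t_i = 3.336e+05 days = 913.3 years.

913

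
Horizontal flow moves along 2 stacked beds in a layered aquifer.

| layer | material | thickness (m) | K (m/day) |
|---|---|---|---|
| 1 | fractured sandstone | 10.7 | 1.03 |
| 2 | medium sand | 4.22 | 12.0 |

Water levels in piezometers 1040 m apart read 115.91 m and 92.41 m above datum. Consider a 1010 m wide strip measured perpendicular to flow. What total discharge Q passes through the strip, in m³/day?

Flow is parallel to layering, so each bed carries its own Darcy discharge and the transmissivities add.
Σ(K_i·b_i) = 1.03×10.7 + 12.0×4.22 = 61.66 m²/day.
Hydraulic gradient i = (115.91 − 92.41) / 1040 = 23.5 / 1040 = 0.02260.
Q = Σ(K_i·b_i) · W · i = 61.66 × 1010 × 0.02260 = 1407 m³/day.

1410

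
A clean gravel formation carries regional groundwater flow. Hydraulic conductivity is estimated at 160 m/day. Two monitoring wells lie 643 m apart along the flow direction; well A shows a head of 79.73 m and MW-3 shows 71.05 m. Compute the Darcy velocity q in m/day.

2.16

Hydraulic gradient i = (79.73 − 71.05) / 643 = 8.68 / 643 = 0.01350.
Specific discharge q = K · i = 160.0 × 0.01350 = 2.160 m/day.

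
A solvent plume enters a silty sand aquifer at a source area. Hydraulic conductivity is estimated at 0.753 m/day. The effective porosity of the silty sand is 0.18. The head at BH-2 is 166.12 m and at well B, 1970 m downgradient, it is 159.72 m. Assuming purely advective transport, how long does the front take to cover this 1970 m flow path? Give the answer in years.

Hydraulic gradient i = (166.12 − 159.72) / 1970 = 6.4 / 1970 = 0.003249.
Darcy flux q = K · i = 0.7530 × 0.003249 = 0.002446 m/day.
Seepage velocity v = q / n_e = 0.002446 / 0.18 = 0.01359 m/day.
Travel time t = L / v = 1970 / 0.01359 = 1.450e+05 days = 396.9 years.

397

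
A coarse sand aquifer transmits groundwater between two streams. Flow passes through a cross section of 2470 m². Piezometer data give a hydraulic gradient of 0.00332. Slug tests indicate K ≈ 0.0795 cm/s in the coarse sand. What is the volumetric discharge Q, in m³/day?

Convert K: 0.0795 cm/s × 864 = 68.69 m/day.
Hydraulic gradient i = 0.00332.
Darcy's law: Q = K · A · i = 68.69 × 2470 × 0.003320 = 563.3 m³/day.

563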